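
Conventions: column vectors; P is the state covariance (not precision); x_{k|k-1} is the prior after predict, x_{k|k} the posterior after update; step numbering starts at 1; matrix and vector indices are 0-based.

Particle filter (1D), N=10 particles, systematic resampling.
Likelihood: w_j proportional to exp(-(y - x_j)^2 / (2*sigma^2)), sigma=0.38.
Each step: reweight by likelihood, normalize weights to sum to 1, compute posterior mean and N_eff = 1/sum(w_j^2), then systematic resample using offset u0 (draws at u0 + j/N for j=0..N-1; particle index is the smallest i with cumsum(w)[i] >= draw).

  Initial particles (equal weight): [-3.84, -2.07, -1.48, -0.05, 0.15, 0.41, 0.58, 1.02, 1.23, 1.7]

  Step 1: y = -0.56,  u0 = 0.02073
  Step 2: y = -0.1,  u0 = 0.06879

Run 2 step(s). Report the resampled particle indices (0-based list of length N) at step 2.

step 1: w=[0.0000, 0.0005, 0.0780, 0.5937, 0.2551, 0.0562, 0.0162, 0.0003, 0.0000, 0.0000]  mean=-0.0752  Neff=2.3417  idx=[2, 3, 3, 3, 3, 3, 3, 4, 4, 4]
step 2: w=[0.0002, 0.1185, 0.1185, 0.1185, 0.1185, 0.1185, 0.1185, 0.0963, 0.0963, 0.0963]  mean=0.0075  Neff=8.9235  idx=[1, 2, 3, 4, 4, 5, 6, 7, 8, 9]

resampled_idx = [1, 2, 3, 4, 4, 5, 6, 7, 8, 9]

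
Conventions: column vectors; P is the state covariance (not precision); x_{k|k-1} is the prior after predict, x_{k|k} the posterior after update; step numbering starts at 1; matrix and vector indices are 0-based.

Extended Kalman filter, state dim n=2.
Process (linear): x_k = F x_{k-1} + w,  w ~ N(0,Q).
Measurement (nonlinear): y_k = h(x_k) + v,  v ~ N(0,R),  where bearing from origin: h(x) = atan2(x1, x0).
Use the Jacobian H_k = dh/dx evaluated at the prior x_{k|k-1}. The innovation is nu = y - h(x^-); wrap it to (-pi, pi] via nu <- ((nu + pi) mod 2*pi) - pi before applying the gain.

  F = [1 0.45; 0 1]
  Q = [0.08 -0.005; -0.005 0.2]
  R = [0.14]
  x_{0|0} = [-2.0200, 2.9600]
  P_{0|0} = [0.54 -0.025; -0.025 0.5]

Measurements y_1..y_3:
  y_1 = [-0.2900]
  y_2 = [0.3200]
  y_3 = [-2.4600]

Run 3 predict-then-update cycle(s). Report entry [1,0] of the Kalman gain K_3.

K[1,0] = 0.4013

step 1: x^-=[-0.6880, 2.9600]  P^-=[0.6987 0.1950; 0.1950 0.7000]  H_jac=[-0.3205 -0.0745]  S=[0.2250]  K=[-1.0600; -0.5096]  nu=[-2.0892]  x^+=[1.5266, 4.0246]  P^+=[0.4459 0.0735; 0.0735 0.6416]
step 2: x^-=[3.3377, 4.0246]  P^-=[0.7220 0.3572; 0.3572 0.8416]  H_jac=[-0.1472 0.1221]  S=[0.1554]  K=[-0.4035; 0.3229]  nu=[-0.5584]  x^+=[3.5630, 3.8443]  P^+=[0.6967 0.3774; 0.3774 0.8254]
step 3: x^-=[5.2930, 3.8443]  P^-=[1.2835 0.7438; 0.7438 1.0254]  H_jac=[-0.0898 0.1237]  S=[0.1495]  K=[-0.1558; 0.4013]  nu=[-3.0882]  x^+=[5.7742, 2.6050]  P^+=[1.2799 0.7532; 0.7532 1.0013]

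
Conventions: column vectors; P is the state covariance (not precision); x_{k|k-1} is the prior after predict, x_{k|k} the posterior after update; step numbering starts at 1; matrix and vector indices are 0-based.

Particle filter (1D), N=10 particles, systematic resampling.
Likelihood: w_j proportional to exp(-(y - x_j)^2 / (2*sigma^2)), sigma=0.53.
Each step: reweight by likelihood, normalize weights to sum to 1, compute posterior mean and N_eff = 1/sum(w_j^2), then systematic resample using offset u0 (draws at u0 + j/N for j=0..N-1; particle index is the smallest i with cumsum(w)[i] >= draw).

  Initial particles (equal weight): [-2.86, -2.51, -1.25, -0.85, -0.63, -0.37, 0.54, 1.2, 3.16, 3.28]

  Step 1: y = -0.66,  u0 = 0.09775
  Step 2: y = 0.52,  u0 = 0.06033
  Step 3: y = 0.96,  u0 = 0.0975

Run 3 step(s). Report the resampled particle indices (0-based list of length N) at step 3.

resampled_idx = [5, 5, 6, 6, 7, 7, 8, 8, 9, 9]

step 1: w=[0.0001, 0.0007, 0.1575, 0.2744, 0.2922, 0.2520, 0.0226, 0.0006, 0.0000, 0.0000]  mean=-0.6964  Neff=4.0079  idx=[2, 3, 3, 3, 4, 4, 4, 5, 5, 6]
step 2: w=[0.0020, 0.0188, 0.0188, 0.0188, 0.0505, 0.0505, 0.0505, 0.1297, 0.1297, 0.5308]  mean=0.0448  Neff=3.0854  idx=[4, 6, 7, 8, 8, 9, 9, 9, 9, 9]
step 3: w=[0.0029, 0.0029, 0.0113, 0.0113, 0.0113, 0.1921, 0.1921, 0.1921, 0.1921, 0.1921]  mean=0.5024  Neff=5.4101  idx=[5, 5, 6, 6, 7, 7, 8, 8, 9, 9]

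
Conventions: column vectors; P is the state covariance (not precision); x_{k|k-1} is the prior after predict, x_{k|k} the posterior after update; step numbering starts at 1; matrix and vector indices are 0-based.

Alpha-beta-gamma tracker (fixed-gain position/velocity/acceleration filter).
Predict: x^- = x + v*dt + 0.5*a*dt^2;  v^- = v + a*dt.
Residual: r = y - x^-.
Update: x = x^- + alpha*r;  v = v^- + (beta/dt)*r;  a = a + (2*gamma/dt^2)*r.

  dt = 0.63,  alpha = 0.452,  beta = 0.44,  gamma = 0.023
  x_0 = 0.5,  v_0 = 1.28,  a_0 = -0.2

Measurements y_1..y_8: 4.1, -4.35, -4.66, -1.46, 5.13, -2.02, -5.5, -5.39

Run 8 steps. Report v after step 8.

step 1: x_pred=1.2667  r=2.8333  x^+=2.5474  v^+=3.1328  a^+=0.1284
step 2: x_pred=4.5465  r=-8.8965  x^+=0.5253  v^+=-2.9997  a^+=-0.9027
step 3: x_pred=-1.5437  r=-3.1163  x^+=-2.9523  v^+=-5.7449  a^+=-1.2639
step 4: x_pred=-6.8224  r=5.3624  x^+=-4.3986  v^+=-2.7960  a^+=-0.6424
step 5: x_pred=-6.2876  r=11.4176  x^+=-1.1268  v^+=4.7734  a^+=0.6809
step 6: x_pred=2.0156  r=-4.0356  x^+=0.1915  v^+=2.3839  a^+=0.2132
step 7: x_pred=1.7357  r=-7.2357  x^+=-1.5349  v^+=-2.5353  a^+=-0.6254
step 8: x_pred=-3.2562  r=-2.1338  x^+=-4.2207  v^+=-4.4196  a^+=-0.8727

v_post = -4.4196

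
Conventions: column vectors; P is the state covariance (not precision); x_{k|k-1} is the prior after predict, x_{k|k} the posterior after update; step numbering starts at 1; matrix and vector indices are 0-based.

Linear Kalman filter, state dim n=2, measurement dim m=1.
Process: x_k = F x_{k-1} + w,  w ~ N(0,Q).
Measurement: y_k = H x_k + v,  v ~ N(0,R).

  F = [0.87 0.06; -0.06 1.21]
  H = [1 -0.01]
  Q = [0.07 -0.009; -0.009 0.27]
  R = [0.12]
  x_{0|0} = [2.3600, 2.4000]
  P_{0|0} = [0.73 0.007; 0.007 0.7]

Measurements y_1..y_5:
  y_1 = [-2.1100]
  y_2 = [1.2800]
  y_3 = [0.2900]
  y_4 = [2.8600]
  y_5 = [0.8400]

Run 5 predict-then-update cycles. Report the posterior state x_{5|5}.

x_post = [1.4574, 8.0185]

step 1: x^-=[2.1972, 2.7624]  P^-=[0.6258 0.0111; 0.0111 1.2965]  S=[0.7457]  K=[0.8391; -0.0026]  nu=[-4.2796]  x^+=[-1.3936, 2.7733]  P^+=[0.1008 0.0127; 0.0127 1.2965]
step 2: x^-=[-1.0460, 3.4394]  P^-=[0.1523 0.0931; 0.0931 2.1667]  S=[0.2706]  K=[0.5593; 0.2641]  nu=[2.3604]  x^+=[0.2741, 4.0627]  P^+=[0.0676 0.0532; 0.0532 2.1478]
step 3: x^-=[0.4822, 4.8994]  P^-=[0.1345 0.1992; 0.1992 3.4071]  S=[0.2508]  K=[0.5282; 0.6582]  nu=[-0.1432]  x^+=[0.4066, 4.8052]  P^+=[0.0645 0.1120; 0.1120 3.2985]
step 4: x^-=[0.6420, 5.7899]  P^-=[0.1424 0.3446; 0.3446 5.0833]  S=[0.2560]  K=[0.5427; 1.1474]  nu=[2.2759]  x^+=[1.8772, 8.4012]  P^+=[0.0670 0.1852; 0.1852 4.7462]
step 5: x^-=[2.1372, 10.0528]  P^-=[0.1571 0.5263; 0.5263 7.1923]  S=[0.2673]  K=[0.5681; 1.6999]  nu=[-1.1967]  x^+=[1.4574, 8.0185]  P^+=[0.0709 0.2682; 0.2682 6.4199]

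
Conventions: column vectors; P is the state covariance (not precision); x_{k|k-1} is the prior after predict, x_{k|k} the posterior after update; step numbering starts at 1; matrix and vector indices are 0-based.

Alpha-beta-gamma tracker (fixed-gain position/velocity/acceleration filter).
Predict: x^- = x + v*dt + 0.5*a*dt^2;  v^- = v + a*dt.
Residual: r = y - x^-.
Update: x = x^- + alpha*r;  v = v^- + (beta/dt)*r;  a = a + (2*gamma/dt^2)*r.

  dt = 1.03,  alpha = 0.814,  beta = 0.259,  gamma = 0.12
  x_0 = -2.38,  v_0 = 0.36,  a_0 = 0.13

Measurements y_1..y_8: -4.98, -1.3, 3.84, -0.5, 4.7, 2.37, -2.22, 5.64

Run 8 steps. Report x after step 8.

x_post = 4.1662

step 1: x_pred=-1.9402  r=-3.0398  x^+=-4.4146  v^+=-0.2705  a^+=-0.5577
step 2: x_pred=-4.9890  r=3.6890  x^+=-1.9862  v^+=0.0828  a^+=0.2769
step 3: x_pred=-1.7540  r=5.5940  x^+=2.7995  v^+=1.7746  a^+=1.5424
step 4: x_pred=5.4455  r=-5.9455  x^+=0.6059  v^+=1.8682  a^+=0.1974
step 5: x_pred=2.6348  r=2.0652  x^+=4.3159  v^+=2.5908  a^+=0.6646
step 6: x_pred=7.3369  r=-4.9669  x^+=3.2938  v^+=2.0263  a^+=-0.4591
step 7: x_pred=5.1375  r=-7.3575  x^+=-0.8515  v^+=-0.2966  a^+=-2.1235
step 8: x_pred=-2.2834  r=7.9234  x^+=4.1662  v^+=-0.4914  a^+=-0.3310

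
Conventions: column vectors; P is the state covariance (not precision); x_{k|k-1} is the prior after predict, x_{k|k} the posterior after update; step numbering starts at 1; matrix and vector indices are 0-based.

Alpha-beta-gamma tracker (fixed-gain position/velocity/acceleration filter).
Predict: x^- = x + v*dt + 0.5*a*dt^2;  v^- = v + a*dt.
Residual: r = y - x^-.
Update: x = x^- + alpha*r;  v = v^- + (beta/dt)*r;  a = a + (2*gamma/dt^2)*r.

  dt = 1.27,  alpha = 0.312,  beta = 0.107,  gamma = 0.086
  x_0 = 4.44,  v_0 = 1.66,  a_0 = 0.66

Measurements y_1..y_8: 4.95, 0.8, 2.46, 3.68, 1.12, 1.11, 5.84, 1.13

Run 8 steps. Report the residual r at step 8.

resid = 13.1269

step 1: x_pred=7.0805  r=-2.1305  x^+=6.4158  v^+=2.3187  a^+=0.4328
step 2: x_pred=9.7095  r=-8.9095  x^+=6.9298  v^+=2.1177  a^+=-0.5173
step 3: x_pred=9.2021  r=-6.7421  x^+=7.0986  v^+=0.8927  a^+=-1.2363
step 4: x_pred=7.2353  r=-3.5553  x^+=6.1260  v^+=-0.9769  a^+=-1.6154
step 5: x_pred=3.5826  r=-2.4626  x^+=2.8143  v^+=-3.2360  a^+=-1.8780
step 6: x_pred=-2.8100  r=3.9200  x^+=-1.5869  v^+=-5.2908  a^+=-1.4600
step 7: x_pred=-9.4837  r=15.3237  x^+=-4.7027  v^+=-5.8540  a^+=0.1741
step 8: x_pred=-11.9969  r=13.1269  x^+=-7.9013  v^+=-4.5269  a^+=1.5740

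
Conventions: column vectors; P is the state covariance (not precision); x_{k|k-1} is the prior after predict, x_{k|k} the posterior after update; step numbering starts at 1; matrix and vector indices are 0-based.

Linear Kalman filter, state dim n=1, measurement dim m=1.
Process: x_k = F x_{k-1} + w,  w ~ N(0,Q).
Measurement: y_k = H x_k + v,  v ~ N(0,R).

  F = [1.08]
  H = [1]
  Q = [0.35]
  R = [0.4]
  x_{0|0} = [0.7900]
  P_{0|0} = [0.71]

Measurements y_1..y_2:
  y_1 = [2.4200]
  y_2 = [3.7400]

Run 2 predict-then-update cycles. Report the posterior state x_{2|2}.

step 1: x^-=[0.8532]  P^-=[1.1781]  S=[1.5781]  K=[0.7465]  nu=[1.5668]  x^+=[2.0229]  P^+=[0.2986]
step 2: x^-=[2.1847]  P^-=[0.6983]  S=[1.0983]  K=[0.6358]  nu=[1.5553]  x^+=[3.1736]  P^+=[0.2543]

x_post = [3.1736]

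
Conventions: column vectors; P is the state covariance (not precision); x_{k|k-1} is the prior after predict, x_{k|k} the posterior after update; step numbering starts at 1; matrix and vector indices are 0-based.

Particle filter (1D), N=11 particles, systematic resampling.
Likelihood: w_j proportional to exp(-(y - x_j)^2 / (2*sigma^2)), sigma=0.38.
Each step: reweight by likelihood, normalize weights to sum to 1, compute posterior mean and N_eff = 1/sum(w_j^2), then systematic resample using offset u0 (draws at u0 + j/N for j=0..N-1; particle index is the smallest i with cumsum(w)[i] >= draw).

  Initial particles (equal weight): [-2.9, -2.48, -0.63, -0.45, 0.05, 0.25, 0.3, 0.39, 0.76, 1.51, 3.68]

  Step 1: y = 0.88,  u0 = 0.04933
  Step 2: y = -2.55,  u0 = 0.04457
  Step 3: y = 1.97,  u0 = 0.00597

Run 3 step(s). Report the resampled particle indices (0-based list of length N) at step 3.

step 1: w=[0.0000, 0.0000, 0.0002, 0.0010, 0.0400, 0.1100, 0.1357, 0.1894, 0.4137, 0.1100, 0.0000]  mean=0.6241  Neff=3.9798  idx=[5, 5, 6, 7, 7, 8, 8, 8, 8, 8, 9]
step 2: w=[0.4000, 0.4000, 0.1504, 0.0248, 0.0248, 0.0000, 0.0000, 0.0000, 0.0000, 0.0000, 0.0000]  mean=0.2645  Neff=2.9080  idx=[0, 0, 0, 0, 1, 1, 1, 1, 1, 2, 3]
step 3: w=[0.0635, 0.0635, 0.0635, 0.0635, 0.0635, 0.0635, 0.0635, 0.0635, 0.0635, 0.1142, 0.3144]  mean=0.2997  Neff=6.7495  idx=[0, 1, 2, 4, 5, 7, 8, 9, 10, 10, 10]

resampled_idx = [0, 1, 2, 4, 5, 7, 8, 9, 10, 10, 10]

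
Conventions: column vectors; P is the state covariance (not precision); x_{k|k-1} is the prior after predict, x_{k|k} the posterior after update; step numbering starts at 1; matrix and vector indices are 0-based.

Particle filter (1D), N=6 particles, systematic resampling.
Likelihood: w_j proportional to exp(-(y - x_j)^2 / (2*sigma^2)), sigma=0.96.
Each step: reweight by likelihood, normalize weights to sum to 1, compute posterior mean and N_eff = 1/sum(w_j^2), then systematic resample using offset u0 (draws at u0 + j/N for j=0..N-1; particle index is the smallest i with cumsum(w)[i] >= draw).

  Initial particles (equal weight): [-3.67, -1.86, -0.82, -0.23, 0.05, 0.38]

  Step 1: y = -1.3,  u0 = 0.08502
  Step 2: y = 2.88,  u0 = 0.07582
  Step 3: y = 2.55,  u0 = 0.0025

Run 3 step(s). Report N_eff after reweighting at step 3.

N_eff = 5.4470

step 1: w=[0.0164, 0.2910, 0.3044, 0.1853, 0.1283, 0.0746]  mean=-0.8588  Neff=4.2741  idx=[1, 1, 2, 2, 3, 4]
step 2: w=[0.0003, 0.0003, 0.0306, 0.0306, 0.2708, 0.6675]  mean=-0.0801  Neff=1.9203  idx=[4, 4, 5, 5, 5, 5]
step 3: w=[0.0916, 0.0916, 0.2042, 0.2042, 0.2042, 0.2042]  mean=-0.0013  Neff=5.4470  idx=[0, 1, 2, 3, 4, 5]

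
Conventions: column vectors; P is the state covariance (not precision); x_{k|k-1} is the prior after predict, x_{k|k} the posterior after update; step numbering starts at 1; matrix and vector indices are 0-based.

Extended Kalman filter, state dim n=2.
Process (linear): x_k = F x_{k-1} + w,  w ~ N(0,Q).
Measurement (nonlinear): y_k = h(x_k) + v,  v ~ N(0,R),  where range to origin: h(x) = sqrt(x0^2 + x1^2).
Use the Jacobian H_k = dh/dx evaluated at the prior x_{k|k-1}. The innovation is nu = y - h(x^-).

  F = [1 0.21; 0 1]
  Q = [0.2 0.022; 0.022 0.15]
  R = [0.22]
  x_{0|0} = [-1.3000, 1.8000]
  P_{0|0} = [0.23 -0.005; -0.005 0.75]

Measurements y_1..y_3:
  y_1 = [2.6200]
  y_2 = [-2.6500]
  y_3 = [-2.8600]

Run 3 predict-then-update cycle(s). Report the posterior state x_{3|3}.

step 1: x^-=[-0.9220, 1.8000]  P^-=[0.4610 0.1745; 0.1745 0.9000]  H_jac=[-0.4559 0.8900]  S=[0.8871]  K=[-0.0618; 0.8133]  nu=[0.5976]  x^+=[-0.9589, 2.2860]  P^+=[0.4576 0.2191; 0.2191 0.3133]
step 2: x^-=[-0.4789, 2.2860]  P^-=[0.7634 0.3069; 0.3069 0.4633]  H_jac=[-0.2050 0.9788]  S=[0.5727]  K=[0.2512; 0.6818]  nu=[-4.9856]  x^+=[-1.7311, -1.1134]  P^+=[0.7273 0.2088; 0.2088 0.1970]
step 3: x^-=[-1.9649, -1.1134]  P^-=[1.0237 0.2722; 0.2722 0.3470]  H_jac=[-0.8700 -0.4930]  S=[1.3127]  K=[-0.7807; -0.3107]  nu=[-5.1184]  x^+=[2.0310, 0.4770]  P^+=[0.2236 -0.0462; -0.0462 0.2203]

x_post = [2.0310, 0.4770]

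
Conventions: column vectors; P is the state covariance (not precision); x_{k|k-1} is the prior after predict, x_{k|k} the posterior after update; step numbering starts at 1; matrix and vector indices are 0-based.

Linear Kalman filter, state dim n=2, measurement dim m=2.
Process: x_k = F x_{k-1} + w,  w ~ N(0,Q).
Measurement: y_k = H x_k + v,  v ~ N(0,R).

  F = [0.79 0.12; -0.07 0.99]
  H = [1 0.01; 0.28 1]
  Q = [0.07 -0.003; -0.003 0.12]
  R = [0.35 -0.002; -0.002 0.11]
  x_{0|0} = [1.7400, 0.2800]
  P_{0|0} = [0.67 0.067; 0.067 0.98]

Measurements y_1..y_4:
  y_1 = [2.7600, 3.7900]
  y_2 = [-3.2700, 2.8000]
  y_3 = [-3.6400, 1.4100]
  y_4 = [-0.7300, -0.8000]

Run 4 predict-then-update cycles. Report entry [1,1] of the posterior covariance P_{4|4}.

P_post[1,1] = 0.0758

step 1: x^-=[1.4082, 0.1554]  P^-=[0.5150 0.1282; 0.1282 1.0745]  S=[0.8676 0.2815; 0.2815 1.2967]  K=[0.5668 0.0870; -0.1266 0.8838]  nu=[1.3502, 3.2403]  x^+=[2.4555, 2.8483]  P^+=[0.1987 -0.0472; -0.0472 0.1107]
step 2: x^-=[2.2816, 2.6480]  P^-=[0.1866 -0.0373; -0.0373 0.2360]  S=[0.5359 0.0152; 0.0152 0.3397]  K=[0.3468 0.0284; -0.0842 0.6677]  nu=[-5.5781, -0.4868]  x^+=[0.3336, 2.7925]  P^+=[0.1216 -0.0316; -0.0316 0.0825]
step 3: x^-=[0.5986, 2.7412]  P^-=[0.1411 -0.0244; -0.0244 0.2058]  S=[0.4906 0.0151; 0.0151 0.3132]  K=[0.2860 0.0345; -0.0652 0.6384]  nu=[-4.2660, -1.4988]  x^+=[-0.6732, 2.0624]  P^+=[0.1003 -0.0249; -0.0249 0.0773]
step 4: x^-=[-0.2844, 2.0889]  P^-=[0.1290 -0.0186; -0.0186 0.1997]  S=[0.4786 0.0175; 0.0175 0.3094]  K=[0.2676 0.0415; -0.0577 0.6319]  nu=[-0.4665, -2.8093]  x^+=[-0.5258, 0.3407]  P^+=[0.0938 -0.0222; -0.0222 0.0758]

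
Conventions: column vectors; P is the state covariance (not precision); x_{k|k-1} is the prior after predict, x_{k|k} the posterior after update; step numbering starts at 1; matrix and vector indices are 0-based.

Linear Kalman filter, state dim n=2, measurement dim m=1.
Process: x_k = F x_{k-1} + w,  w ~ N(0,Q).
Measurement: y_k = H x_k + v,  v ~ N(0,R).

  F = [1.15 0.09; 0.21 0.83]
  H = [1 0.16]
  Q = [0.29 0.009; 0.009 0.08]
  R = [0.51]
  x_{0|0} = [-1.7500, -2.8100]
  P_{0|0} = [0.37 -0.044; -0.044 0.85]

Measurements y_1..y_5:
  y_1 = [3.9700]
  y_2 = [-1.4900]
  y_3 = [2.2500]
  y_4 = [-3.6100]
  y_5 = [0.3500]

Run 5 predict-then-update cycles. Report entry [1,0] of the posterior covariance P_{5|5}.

step 1: x^-=[-2.2654, -2.6998]  P^-=[0.7771 0.1190; 0.1190 0.6665]  S=[1.3423]  K=[0.5931; 0.1681]  nu=[6.6674]  x^+=[1.6893, -1.5788]  P^+=[0.3049 -0.0148; -0.0148 0.6286]
step 2: x^-=[1.8006, -0.9557]  P^-=[0.6952 0.1151; 0.1151 0.5213]  S=[1.2554]  K=[0.5685; 0.1582]  nu=[-3.1377]  x^+=[0.0170, -1.4519]  P^+=[0.2895 0.0023; 0.0023 0.4899]
step 3: x^-=[-0.1112, -1.2016]  P^-=[0.6774 0.1177; 0.1177 0.4311]  S=[1.2361]  K=[0.5632; 0.1510]  nu=[2.5534]  x^+=[1.3270, -0.8159]  P^+=[0.2852 0.0126; 0.0126 0.4029]
step 4: x^-=[1.4526, -0.3985]  P^-=[0.6731 0.1202; 0.1202 0.3745]  S=[1.2312]  K=[0.5623; 0.1463]  nu=[-4.9989]  x^+=[-1.3584, -1.1299]  P^+=[0.2838 0.0189; 0.0189 0.3481]
step 5: x^-=[-1.6639, -1.2231]  P^-=[0.6720 0.1220; 0.1220 0.3389]  S=[1.2297]  K=[0.5623; 0.1433]  nu=[2.2096]  x^+=[-0.4213, -0.9065]  P^+=[0.2831 0.0229; 0.0229 0.3137]

P_post[1,0] = 0.0229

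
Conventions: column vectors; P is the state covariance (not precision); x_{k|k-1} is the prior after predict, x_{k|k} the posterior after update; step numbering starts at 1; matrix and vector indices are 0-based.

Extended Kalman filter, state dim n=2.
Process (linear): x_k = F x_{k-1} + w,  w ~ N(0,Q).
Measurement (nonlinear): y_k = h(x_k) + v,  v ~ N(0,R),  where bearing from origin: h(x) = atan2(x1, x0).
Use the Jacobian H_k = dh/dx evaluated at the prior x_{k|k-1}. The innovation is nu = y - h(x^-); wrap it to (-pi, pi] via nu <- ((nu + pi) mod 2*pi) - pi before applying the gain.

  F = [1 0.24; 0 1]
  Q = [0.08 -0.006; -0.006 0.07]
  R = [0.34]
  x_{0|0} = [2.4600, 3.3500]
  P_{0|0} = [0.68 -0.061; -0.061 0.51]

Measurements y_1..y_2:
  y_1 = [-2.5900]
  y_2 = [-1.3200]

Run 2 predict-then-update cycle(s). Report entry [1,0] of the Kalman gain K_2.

step 1: x^-=[3.2640, 3.3500]  P^-=[0.7601 0.0554; 0.0554 0.5800]  H_jac=[-0.1531 0.1492]  S=[0.3682]  K=[-0.2937; 0.2120]  nu=[2.8948]  x^+=[2.4139, 3.9637]  P^+=[0.7283 0.0783; 0.0783 0.5635]
step 2: x^-=[3.3652, 3.9637]  P^-=[0.8784 0.2076; 0.2076 0.6335]  H_jac=[-0.1466 0.1245]  S=[0.3611]  K=[-0.2851; 0.1341]  nu=[-2.1869]  x^+=[3.9886, 3.6704]  P^+=[0.8490 0.2214; 0.2214 0.6270]

K[1,0] = 0.1341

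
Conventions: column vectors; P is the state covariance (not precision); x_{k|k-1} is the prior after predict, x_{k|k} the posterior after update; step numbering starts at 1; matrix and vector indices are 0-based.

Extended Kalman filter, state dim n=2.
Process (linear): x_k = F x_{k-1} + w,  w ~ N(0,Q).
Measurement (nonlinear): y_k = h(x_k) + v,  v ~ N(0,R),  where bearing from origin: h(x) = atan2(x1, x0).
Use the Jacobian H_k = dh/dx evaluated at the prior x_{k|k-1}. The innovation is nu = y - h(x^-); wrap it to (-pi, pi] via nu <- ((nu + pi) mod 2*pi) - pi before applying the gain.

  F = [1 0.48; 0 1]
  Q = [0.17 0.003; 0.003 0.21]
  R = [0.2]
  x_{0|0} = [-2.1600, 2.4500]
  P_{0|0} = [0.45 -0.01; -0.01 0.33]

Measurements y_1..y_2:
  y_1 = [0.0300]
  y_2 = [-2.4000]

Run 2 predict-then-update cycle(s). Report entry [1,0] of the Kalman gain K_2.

K[1,0] = 0.1753

step 1: x^-=[-0.9840, 2.4500]  P^-=[0.6864 0.1514; 0.1514 0.5400]  H_jac=[-0.3515 -0.1412]  S=[0.3106]  K=[-0.8456; -0.4168]  nu=[-1.9227]  x^+=[0.6419, 3.2513]  P^+=[0.4643 0.0419; 0.0419 0.4861]
step 2: x^-=[2.2025, 3.2513]  P^-=[0.7866 0.2782; 0.2782 0.6961]  H_jac=[-0.2108 0.1428]  S=[0.2324]  K=[-0.5426; 0.1753]  nu=[2.9078]  x^+=[0.6248, 3.7611]  P^+=[0.7182 0.3004; 0.3004 0.6889]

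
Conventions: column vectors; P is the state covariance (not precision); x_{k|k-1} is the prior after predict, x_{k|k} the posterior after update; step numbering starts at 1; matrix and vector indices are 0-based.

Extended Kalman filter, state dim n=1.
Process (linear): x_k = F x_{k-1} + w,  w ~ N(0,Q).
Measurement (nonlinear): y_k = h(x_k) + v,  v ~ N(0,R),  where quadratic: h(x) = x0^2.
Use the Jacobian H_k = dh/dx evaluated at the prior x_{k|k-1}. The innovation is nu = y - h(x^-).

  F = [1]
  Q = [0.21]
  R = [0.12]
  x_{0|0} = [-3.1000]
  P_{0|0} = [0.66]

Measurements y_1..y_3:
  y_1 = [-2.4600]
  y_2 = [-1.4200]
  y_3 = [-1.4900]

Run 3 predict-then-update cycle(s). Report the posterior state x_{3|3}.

x_post = [0.3617]

step 1: x^-=[-3.1000]  P^-=[0.8700]  H_jac=[-6.2000]  S=[33.5628]  K=[-0.1607]  nu=[-12.0700]  x^+=[-1.1602]  P^+=[0.0031]
step 2: x^-=[-1.1602]  P^-=[0.2131]  H_jac=[-2.3204]  S=[1.2674]  K=[-0.3902]  nu=[-2.7660]  x^+=[-0.0810]  P^+=[0.0202]
step 3: x^-=[-0.0810]  P^-=[0.2302]  H_jac=[-0.1620]  S=[0.1260]  K=[-0.2958]  nu=[-1.4966]  x^+=[0.3617]  P^+=[0.2191]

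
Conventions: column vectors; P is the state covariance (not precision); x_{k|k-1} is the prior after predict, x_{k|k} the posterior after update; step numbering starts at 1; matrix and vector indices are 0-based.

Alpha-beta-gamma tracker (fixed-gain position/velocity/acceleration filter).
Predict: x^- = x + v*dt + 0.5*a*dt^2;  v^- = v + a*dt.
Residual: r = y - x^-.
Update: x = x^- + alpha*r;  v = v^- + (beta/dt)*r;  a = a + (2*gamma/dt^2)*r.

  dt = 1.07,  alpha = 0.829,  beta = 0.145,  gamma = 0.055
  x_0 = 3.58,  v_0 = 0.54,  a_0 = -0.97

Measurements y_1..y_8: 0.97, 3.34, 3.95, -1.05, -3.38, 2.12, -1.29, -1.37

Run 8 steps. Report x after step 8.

x_post = -1.7925

step 1: x_pred=3.6025  r=-2.6325  x^+=1.4202  v^+=-0.8546  a^+=-1.2229
step 2: x_pred=-0.1944  r=3.5344  x^+=2.7356  v^+=-1.6842  a^+=-0.8834
step 3: x_pred=0.4278  r=3.5222  x^+=3.3477  v^+=-2.1521  a^+=-0.5449
step 4: x_pred=0.7330  r=-1.7830  x^+=-0.7451  v^+=-2.9768  a^+=-0.7163
step 5: x_pred=-4.3403  r=0.9603  x^+=-3.5442  v^+=-3.6131  a^+=-0.6240
step 6: x_pred=-7.7674  r=9.8874  x^+=0.4293  v^+=-2.9409  a^+=0.3260
step 7: x_pred=-2.5309  r=1.2409  x^+=-1.5022  v^+=-2.4239  a^+=0.4452
step 8: x_pred=-3.8409  r=2.4709  x^+=-1.7925  v^+=-1.6127  a^+=0.6826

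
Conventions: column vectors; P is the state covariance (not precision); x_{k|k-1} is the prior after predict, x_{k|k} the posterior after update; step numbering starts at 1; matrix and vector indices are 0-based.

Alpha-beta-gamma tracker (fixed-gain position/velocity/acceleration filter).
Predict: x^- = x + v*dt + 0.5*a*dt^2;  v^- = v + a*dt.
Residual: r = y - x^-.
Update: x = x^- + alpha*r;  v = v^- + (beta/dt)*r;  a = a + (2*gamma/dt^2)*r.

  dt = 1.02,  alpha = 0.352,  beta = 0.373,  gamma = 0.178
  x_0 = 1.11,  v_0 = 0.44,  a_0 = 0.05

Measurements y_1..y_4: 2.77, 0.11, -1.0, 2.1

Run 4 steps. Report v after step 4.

step 1: x_pred=1.5848  r=1.1852  x^+=2.0020  v^+=0.9244  a^+=0.4555
step 2: x_pred=3.1819  r=-3.0719  x^+=2.1006  v^+=0.2657  a^+=-0.5956
step 3: x_pred=2.0618  r=-3.0618  x^+=0.9840  v^+=-1.4614  a^+=-1.6432
step 4: x_pred=-1.3614  r=3.4614  x^+=-0.1430  v^+=-1.8717  a^+=-0.4588

v_post = -1.8717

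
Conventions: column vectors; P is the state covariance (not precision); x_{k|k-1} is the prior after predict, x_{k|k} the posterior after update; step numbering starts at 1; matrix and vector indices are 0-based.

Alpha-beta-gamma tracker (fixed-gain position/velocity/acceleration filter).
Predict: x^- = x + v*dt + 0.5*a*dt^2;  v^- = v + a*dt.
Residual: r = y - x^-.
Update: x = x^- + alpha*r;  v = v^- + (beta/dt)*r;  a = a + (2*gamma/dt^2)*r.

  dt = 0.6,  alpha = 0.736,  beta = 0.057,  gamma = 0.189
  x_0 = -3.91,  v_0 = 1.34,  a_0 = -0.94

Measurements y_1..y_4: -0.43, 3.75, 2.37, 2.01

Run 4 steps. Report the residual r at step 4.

resid = -5.3406

step 1: x_pred=-3.2752  r=2.8452  x^+=-1.1811  v^+=1.0463  a^+=2.0475
step 2: x_pred=-0.1848  r=3.9348  x^+=2.7112  v^+=2.6486  a^+=6.1790
step 3: x_pred=5.4126  r=-3.0426  x^+=3.1732  v^+=6.0669  a^+=2.9843
step 4: x_pred=7.3506  r=-5.3406  x^+=3.4199  v^+=7.3502  a^+=-2.6233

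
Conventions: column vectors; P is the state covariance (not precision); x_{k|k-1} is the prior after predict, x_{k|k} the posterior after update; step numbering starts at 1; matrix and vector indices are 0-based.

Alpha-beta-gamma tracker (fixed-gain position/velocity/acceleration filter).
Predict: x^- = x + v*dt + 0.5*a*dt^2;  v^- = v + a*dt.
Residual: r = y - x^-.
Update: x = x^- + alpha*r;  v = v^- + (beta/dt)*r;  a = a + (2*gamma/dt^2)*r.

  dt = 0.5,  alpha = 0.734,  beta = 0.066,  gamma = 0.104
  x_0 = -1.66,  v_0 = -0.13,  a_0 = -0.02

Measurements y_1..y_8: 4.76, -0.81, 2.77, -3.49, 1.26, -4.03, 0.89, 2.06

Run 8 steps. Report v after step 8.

v_post = -5.4555

step 1: x_pred=-1.7275  r=6.4875  x^+=3.0343  v^+=0.7164  a^+=5.3776
step 2: x_pred=4.0647  r=-4.8747  x^+=0.4867  v^+=2.7617  a^+=1.3218
step 3: x_pred=2.0327  r=0.7373  x^+=2.5739  v^+=3.5199  a^+=1.9352
step 4: x_pred=4.5758  r=-8.0658  x^+=-1.3445  v^+=3.4229  a^+=-4.7755
step 5: x_pred=-0.2300  r=1.4900  x^+=0.8637  v^+=1.2318  a^+=-3.5358
step 6: x_pred=1.0376  r=-5.0676  x^+=-2.6820  v^+=-1.2050  a^+=-7.7520
step 7: x_pred=-4.2535  r=5.1435  x^+=-0.4782  v^+=-4.4021  a^+=-3.4726
step 8: x_pred=-3.1133  r=5.1733  x^+=0.6839  v^+=-5.4555  a^+=0.8316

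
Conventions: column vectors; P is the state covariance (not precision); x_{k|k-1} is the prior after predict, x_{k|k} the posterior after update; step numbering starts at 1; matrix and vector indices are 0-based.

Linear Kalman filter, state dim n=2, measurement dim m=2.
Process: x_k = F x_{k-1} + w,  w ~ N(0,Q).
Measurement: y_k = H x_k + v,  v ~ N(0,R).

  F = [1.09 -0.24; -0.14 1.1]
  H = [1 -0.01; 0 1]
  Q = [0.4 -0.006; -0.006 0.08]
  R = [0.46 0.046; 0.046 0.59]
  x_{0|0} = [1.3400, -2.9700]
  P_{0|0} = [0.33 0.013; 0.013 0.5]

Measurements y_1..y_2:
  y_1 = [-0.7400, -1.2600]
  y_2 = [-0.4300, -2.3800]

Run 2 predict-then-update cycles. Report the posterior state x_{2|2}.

step 1: x^-=[2.1734, -3.4546]  P^-=[0.8141 -0.1723; -0.1723 0.6875]  S=[1.2776 -0.1332; -0.1332 1.2775]  K=[0.6313 -0.0691; -0.0851 0.5293]  nu=[-2.9479, 2.1946]  x^+=[0.1607, -2.0422]  P^+=[0.2871 -0.0117; -0.0117 0.3084]
step 2: x^-=[0.6653, -2.2689]  P^-=[0.7650 -0.1457; -0.1457 0.4623]  S=[1.2280 -0.1043; -0.1043 1.0523]  K=[0.6176 -0.0772; -0.0858 0.4308]  nu=[-1.1179, -0.1111]  x^+=[-0.0166, -2.2209]  P^+=[0.2804 -0.0171; -0.0171 0.2503]

x_post = [-0.0166, -2.2209]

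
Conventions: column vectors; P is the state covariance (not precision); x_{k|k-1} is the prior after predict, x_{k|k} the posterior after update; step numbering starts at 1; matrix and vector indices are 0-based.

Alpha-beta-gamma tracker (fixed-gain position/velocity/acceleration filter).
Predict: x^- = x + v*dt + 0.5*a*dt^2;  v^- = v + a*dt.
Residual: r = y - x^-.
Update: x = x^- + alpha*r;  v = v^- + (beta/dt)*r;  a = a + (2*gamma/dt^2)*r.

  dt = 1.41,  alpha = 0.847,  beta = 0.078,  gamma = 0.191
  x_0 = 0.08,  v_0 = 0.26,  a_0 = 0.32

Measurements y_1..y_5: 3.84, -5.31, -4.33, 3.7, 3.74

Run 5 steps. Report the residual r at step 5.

step 1: x_pred=0.7647  r=3.0753  x^+=3.3695  v^+=0.8813  a^+=0.9109
step 2: x_pred=5.5176  r=-10.8276  x^+=-3.6534  v^+=1.5667  a^+=-1.1696
step 3: x_pred=-2.6069  r=-1.7231  x^+=-4.0664  v^+=-0.1777  a^+=-1.5006
step 4: x_pred=-5.8086  r=9.5086  x^+=2.2452  v^+=-1.7676  a^+=0.3264
step 5: x_pred=0.0773  r=3.6627  x^+=3.1796  v^+=-1.1048  a^+=1.0301

resid = 3.6627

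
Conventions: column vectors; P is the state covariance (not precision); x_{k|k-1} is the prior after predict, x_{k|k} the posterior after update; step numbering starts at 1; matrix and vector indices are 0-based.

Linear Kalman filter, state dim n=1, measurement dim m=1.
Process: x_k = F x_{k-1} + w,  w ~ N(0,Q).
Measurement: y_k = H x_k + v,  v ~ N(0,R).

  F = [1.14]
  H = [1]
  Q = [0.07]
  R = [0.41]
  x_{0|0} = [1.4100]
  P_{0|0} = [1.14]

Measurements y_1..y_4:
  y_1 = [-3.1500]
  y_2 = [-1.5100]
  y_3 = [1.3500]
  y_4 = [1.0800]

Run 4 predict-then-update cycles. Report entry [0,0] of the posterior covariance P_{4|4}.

step 1: x^-=[1.6074]  P^-=[1.5515]  S=[1.9615]  K=[0.7910]  nu=[-4.7574]  x^+=[-2.1556]  P^+=[0.3243]
step 2: x^-=[-2.4574]  P^-=[0.4915]  S=[0.9015]  K=[0.5452]  nu=[0.9474]  x^+=[-1.9409]  P^+=[0.2235]
step 3: x^-=[-2.2126]  P^-=[0.3605]  S=[0.7705]  K=[0.4679]  nu=[3.5626]  x^+=[-0.5458]  P^+=[0.1918]
step 4: x^-=[-0.6222]  P^-=[0.3193]  S=[0.7293]  K=[0.4378]  nu=[1.7022]  x^+=[0.1231]  P^+=[0.1795]

P_post[0,0] = 0.1795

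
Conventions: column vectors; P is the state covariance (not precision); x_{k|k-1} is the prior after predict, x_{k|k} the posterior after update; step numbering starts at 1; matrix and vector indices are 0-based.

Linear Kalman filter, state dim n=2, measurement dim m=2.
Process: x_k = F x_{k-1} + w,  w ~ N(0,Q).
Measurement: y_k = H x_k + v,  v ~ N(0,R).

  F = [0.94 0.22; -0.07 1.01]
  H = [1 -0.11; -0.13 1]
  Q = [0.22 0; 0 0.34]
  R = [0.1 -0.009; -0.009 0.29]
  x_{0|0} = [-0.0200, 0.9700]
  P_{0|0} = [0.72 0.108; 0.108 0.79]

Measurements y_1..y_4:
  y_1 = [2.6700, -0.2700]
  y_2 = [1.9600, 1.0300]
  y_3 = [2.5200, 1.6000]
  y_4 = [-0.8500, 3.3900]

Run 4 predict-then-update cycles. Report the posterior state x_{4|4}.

step 1: x^-=[0.1946, 0.9811]  P^-=[0.9391 0.2290; 0.2290 1.1341]  S=[1.0024 -0.0235; -0.0235 1.3805]  K=[0.9139 0.0931; 0.1229 0.8021]  nu=[2.5833, -1.2258]  x^+=[2.4414, 0.3153]  P^+=[0.0940 0.0310; 0.0310 0.2355]
step 2: x^-=[2.3642, 0.1475]  P^-=[0.3272 0.0751; 0.0751 0.5763]  S=[0.4177 -0.0388; -0.0388 0.8524]  K=[0.7705 0.0732; 0.0901 0.6688]  nu=[-0.3880, 1.1898]  x^+=[2.1524, 0.9084]  P^+=[0.0791 0.0246; 0.0246 0.1963]
step 3: x^-=[2.2231, 0.7668]  P^-=[0.3096 0.0614; 0.0614 0.5372]  S=[0.4026 -0.0461; -0.0461 0.8165]  K=[0.7601 0.0688; 0.0804 0.6527]  nu=[0.3812, 1.1222]  x^+=[2.5901, 1.5299]  P^+=[0.0779 0.0232; 0.0232 0.1916]
step 4: x^-=[2.7713, 1.3639]  P^-=[0.3078 0.0591; 0.0591 0.5325]  S=[0.4012 -0.0476; -0.0476 0.8124]  K=[0.7590 0.0680; 0.0786 0.6507]  nu=[-3.4712, 2.3863]  x^+=[0.2990, 2.6438]  P^+=[0.0778 0.0230; 0.0230 0.1910]

x_post = [0.2990, 2.6438]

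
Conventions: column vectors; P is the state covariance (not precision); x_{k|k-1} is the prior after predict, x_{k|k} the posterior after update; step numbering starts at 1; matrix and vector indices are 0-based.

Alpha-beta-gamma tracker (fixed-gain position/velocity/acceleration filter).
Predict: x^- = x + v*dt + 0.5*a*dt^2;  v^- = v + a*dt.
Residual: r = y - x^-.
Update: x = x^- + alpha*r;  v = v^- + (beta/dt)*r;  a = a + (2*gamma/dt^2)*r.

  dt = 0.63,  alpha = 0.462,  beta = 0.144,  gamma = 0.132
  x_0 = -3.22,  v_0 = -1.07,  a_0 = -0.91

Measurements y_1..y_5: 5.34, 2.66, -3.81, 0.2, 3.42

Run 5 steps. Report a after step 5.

step 1: x_pred=-4.0747  r=9.4147  x^+=0.2749  v^+=0.5086  a^+=5.3522
step 2: x_pred=1.6575  r=1.0025  x^+=2.1206  v^+=4.1097  a^+=6.0191
step 3: x_pred=5.9042  r=-9.7142  x^+=1.4163  v^+=5.6813  a^+=-0.4424
step 4: x_pred=4.9077  r=-4.7077  x^+=2.7327  v^+=4.3265  a^+=-3.5737
step 5: x_pred=4.7492  r=-1.3292  x^+=4.1351  v^+=1.7713  a^+=-4.4579

a_post = -4.4579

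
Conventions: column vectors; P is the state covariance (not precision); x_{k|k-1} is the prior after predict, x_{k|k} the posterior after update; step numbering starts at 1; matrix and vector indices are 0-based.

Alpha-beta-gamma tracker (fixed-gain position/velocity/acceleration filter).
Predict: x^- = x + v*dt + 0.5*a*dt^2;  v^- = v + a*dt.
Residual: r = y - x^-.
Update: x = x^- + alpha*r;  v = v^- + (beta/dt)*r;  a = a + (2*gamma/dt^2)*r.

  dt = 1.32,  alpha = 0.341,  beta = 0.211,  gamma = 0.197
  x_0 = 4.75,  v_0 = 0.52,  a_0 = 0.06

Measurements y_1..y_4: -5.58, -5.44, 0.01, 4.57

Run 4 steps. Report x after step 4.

step 1: x_pred=5.4887  r=-11.0687  x^+=1.7143  v^+=-1.1701  a^+=-2.4429
step 2: x_pred=-1.9585  r=-3.4815  x^+=-3.1457  v^+=-4.9512  a^+=-3.2301
step 3: x_pred=-12.4955  r=12.5055  x^+=-8.2311  v^+=-7.2161  a^+=-0.4023
step 4: x_pred=-18.1068  r=22.6768  x^+=-10.3740  v^+=-4.1223  a^+=4.7254

x_post = -10.3740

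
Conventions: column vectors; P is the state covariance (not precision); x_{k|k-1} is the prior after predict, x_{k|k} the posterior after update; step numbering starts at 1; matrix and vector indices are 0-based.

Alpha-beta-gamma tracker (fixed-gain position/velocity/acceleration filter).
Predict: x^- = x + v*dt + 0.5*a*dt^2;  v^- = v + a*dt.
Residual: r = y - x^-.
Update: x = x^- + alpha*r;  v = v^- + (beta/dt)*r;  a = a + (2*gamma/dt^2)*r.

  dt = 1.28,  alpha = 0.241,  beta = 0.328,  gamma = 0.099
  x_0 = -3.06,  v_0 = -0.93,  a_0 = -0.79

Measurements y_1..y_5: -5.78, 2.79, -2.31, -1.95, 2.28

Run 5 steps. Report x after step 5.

step 1: x_pred=-4.8976  r=-0.8824  x^+=-5.1102  v^+=-2.1673  a^+=-0.8966
step 2: x_pred=-8.6189  r=11.4089  x^+=-5.8694  v^+=-0.3915  a^+=0.4821
step 3: x_pred=-5.9755  r=3.6655  x^+=-5.0921  v^+=1.1649  a^+=0.9251
step 4: x_pred=-2.8432  r=0.8932  x^+=-2.6279  v^+=2.5779  a^+=1.0330
step 5: x_pred=1.5181  r=0.7619  x^+=1.7017  v^+=4.0955  a^+=1.1251

x_post = 1.7017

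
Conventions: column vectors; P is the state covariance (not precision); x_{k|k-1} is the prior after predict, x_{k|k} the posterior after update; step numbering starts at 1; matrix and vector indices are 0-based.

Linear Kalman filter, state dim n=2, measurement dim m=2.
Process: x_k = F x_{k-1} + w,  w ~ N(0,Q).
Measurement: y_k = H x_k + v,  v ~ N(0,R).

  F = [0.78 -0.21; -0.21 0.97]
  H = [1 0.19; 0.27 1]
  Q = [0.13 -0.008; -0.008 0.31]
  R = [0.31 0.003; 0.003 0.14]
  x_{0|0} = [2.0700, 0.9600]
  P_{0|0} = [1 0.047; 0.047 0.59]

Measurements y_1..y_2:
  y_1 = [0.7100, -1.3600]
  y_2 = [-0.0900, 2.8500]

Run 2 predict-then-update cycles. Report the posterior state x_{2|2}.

step 1: x^-=[1.4130, 0.4965]  P^-=[0.7490 -0.2544; -0.2544 0.8901]  S=[0.9945 0.1070; 0.1070 0.9473]  K=[0.7192 -0.1362; -0.1812 0.8875]  nu=[-0.7973, -2.2380]  x^+=[1.1444, -1.3453]  P^+=[0.2380 -0.0812; -0.0812 0.1456]
step 2: x^-=[1.1751, -1.5453]  P^-=[0.3078 -0.1416; -0.1416 0.4906]  S=[0.5817 0.0304; 0.0304 0.5765]  K=[0.4895 -0.1273; -0.1246 0.7912]  nu=[-0.9715, 4.0780]  x^+=[0.1802, 1.8021]  P^+=[0.1628 -0.0603; -0.0603 0.1267]

x_post = [0.1802, 1.8021]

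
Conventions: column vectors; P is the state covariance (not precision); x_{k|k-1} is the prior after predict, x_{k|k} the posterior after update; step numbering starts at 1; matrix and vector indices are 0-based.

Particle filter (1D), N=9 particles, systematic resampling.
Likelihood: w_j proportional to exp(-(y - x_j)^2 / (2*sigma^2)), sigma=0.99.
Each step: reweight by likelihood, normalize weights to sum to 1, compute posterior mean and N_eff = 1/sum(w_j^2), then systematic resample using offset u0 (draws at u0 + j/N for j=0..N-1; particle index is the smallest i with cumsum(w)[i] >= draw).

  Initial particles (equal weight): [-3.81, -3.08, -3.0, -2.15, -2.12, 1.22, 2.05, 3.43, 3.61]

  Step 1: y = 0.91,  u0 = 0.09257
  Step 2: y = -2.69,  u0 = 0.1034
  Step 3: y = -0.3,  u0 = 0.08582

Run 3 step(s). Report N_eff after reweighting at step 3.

step 1: w=[0.0000, 0.0002, 0.0003, 0.0054, 0.0060, 0.6146, 0.3326, 0.0253, 0.0157]  mean=1.5491  Neff=2.0438  idx=[5, 5, 5, 5, 5, 6, 6, 6, 7]
step 2: w=[0.1970, 0.1970, 0.1970, 0.1970, 0.1970, 0.0051, 0.0051, 0.0051, 0.0000]  mean=1.2326  Neff=5.1532  idx=[0, 1, 1, 2, 2, 3, 3, 4, 6]
step 3: w=[0.1220, 0.1220, 0.1220, 0.1220, 0.1220, 0.1220, 0.1220, 0.1220, 0.0237]  mean=1.2397  Neff=8.3538  idx=[0, 1, 2, 3, 4, 5, 6, 7, 7]

N_eff = 8.3538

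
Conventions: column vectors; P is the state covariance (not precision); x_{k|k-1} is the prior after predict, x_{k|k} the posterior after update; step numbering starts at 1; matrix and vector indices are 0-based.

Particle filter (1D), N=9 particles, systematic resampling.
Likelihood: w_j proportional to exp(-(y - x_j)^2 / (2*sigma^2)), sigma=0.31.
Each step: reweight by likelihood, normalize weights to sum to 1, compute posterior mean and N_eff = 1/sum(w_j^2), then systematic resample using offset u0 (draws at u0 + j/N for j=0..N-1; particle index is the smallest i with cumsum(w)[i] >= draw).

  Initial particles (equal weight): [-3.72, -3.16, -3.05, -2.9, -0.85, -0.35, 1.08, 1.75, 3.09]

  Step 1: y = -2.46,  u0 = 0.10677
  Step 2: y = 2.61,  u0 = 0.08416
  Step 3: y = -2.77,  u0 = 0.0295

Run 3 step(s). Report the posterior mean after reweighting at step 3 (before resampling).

step 1: w=[0.0004, 0.1287, 0.2693, 0.6016, 0.0000, 0.0000, 0.0000, 0.0000, 0.0000]  mean=-2.9742  Neff=2.2173  idx=[1, 2, 2, 3, 3, 3, 3, 3, 3]
step 2: w=[0.0000, 0.0000, 0.0000, 0.1667, 0.1667, 0.1667, 0.1667, 0.1667, 0.1667]  mean=-2.9000  Neff=6.0007  idx=[3, 4, 4, 5, 6, 6, 7, 8, 8]
step 3: w=[0.1111, 0.1111, 0.1111, 0.1111, 0.1111, 0.1111, 0.1111, 0.1111, 0.1111]  mean=-2.9000  Neff=9.0000  idx=[0, 1, 2, 3, 4, 5, 6, 7, 8]

post_mean = -2.9000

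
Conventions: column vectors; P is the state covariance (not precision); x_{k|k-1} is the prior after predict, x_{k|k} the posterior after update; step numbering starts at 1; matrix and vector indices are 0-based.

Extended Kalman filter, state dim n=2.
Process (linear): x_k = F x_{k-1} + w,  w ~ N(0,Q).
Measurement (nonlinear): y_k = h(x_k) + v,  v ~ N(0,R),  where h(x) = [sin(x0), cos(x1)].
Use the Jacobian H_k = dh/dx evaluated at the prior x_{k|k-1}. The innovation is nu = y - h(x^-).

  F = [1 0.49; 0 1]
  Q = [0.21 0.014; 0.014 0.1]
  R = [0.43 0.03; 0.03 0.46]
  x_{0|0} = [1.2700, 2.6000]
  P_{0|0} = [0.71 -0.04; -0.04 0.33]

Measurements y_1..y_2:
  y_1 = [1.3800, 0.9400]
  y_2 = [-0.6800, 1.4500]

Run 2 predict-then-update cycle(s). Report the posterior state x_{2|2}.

step 1: x^-=[2.5440, 2.6000]  P^-=[0.9600 0.1357; 0.1357 0.4300]  H_jac=[-0.8267 0.0000; 0.0000 -0.5155]  S=[1.0861 0.0878; 0.0878 0.5743]  K=[-0.7299 -0.0102; -0.0730 -0.3748]  nu=[0.8173, 1.7969]  x^+=[1.9291, 1.8668]  P^+=[0.3800 0.0516; 0.0516 0.3387]
step 2: x^-=[2.8439, 1.8668]  P^-=[0.7219 0.2315; 0.2315 0.4387]  H_jac=[-0.9560 0.0000; 0.0000 -0.9565]  S=[1.0898 0.2417; 0.2417 0.8614]  K=[-0.6145 -0.0847; -0.1014 -0.4587]  nu=[-0.9734, 1.7417]  x^+=[3.2945, 1.1665]  P^+=[0.2791 0.0600; 0.0600 0.2238]

x_post = [3.2945, 1.1665]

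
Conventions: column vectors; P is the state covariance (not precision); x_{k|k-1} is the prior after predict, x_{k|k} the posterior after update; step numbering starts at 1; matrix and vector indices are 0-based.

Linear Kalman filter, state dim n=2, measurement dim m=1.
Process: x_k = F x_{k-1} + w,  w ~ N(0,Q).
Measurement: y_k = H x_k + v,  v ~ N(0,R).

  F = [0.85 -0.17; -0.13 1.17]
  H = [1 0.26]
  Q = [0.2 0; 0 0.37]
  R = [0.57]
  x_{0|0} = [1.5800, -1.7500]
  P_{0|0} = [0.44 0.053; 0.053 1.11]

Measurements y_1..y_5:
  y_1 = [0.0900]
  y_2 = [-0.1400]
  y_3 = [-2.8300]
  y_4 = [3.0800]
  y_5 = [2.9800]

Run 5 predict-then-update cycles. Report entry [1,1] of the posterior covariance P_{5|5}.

step 1: x^-=[1.6405, -2.2529]  P^-=[0.5347 -0.2155; -0.2155 1.8808]  S=[1.1197]  K=[0.4274; 0.2442]  nu=[-0.9647]  x^+=[1.2281, -2.4885]  P^+=[0.3301 -0.3324; -0.3324 1.8140]
step 2: x^-=[1.4670, -3.0712]  P^-=[0.5870 -0.7352; -0.7352 2.9599]  S=[0.9747]  K=[0.4061; 0.0352]  nu=[-0.8084]  x^+=[1.1387, -3.0997]  P^+=[0.4262 -0.7492; -0.7492 2.9587]
step 3: x^-=[1.4948, -3.7747]  P^-=[0.8100 -1.3972; -1.3972 4.6552]  S=[0.9681]  K=[0.4614; -0.1930]  nu=[-3.3434]  x^+=[-0.0479, -3.1295]  P^+=[0.6039 -1.3110; -1.3110 4.6192]
step 4: x^-=[0.4913, -3.6553]  P^-=[1.1487 -2.3182; -2.3182 7.1022]  S=[0.9933]  K=[0.5496; -0.4748]  nu=[3.5390]  x^+=[2.4364, -5.3358]  P^+=[0.8486 -2.0590; -2.0590 6.8782]
step 5: x^-=[2.9780, -6.5596]  P^-=[1.6070 -3.5550; -3.5550 10.4263]  S=[1.0332]  K=[0.6607; -0.8171]  nu=[1.7075]  x^+=[4.1062, -7.9548]  P^+=[1.1559 -2.9972; -2.9972 9.7365]

P_post[1,1] = 9.7365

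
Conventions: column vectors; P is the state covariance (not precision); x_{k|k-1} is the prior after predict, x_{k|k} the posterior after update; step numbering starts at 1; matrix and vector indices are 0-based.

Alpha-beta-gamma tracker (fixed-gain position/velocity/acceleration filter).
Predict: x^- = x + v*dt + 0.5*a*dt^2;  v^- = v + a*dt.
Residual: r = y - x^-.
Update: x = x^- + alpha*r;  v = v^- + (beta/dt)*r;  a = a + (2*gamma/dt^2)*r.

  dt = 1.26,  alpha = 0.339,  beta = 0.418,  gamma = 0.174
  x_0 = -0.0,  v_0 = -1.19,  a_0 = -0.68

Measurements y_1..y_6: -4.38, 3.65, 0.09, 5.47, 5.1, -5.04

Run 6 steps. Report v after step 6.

step 1: x_pred=-2.0392  r=-2.3408  x^+=-2.8327  v^+=-2.8234  a^+=-1.1931
step 2: x_pred=-7.3372  r=10.9872  x^+=-3.6126  v^+=-0.6817  a^+=1.2153
step 3: x_pred=-3.5068  r=3.5968  x^+=-2.2875  v^+=2.0428  a^+=2.0037
step 4: x_pred=1.8770  r=3.5930  x^+=3.0950  v^+=5.7594  a^+=2.7913
step 5: x_pred=12.5676  r=-7.4676  x^+=10.0361  v^+=6.7991  a^+=1.1544
step 6: x_pred=19.5193  r=-24.5593  x^+=11.1937  v^+=0.1062  a^+=-4.2290

v_post = 0.1062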